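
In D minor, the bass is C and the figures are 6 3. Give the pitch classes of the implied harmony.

A third above C in this key is E.
A sixth above C in this key is A.
Together with the bass C, this spells A minor in first inversion.

C, E, A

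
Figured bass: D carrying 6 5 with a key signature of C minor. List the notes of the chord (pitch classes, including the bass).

D, F, Ab, Bb

The written figures 6 5 are shorthand for 6/5/3: the 3 is implied.
A third above D in this key is F.
A fifth above D in this key is Ab.
A sixth above D in this key is Bb.
Together with the bass D, this spells Bb dominant seventh in first inversion.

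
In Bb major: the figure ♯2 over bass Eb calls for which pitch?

F#

Counting 1 letter step above Eb lands on F; in Bb major, that letter is F.
The #2 figure raises it a semitone, giving F#.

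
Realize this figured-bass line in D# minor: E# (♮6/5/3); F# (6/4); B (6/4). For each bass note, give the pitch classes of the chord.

E# (♮6/5/3): E#, G#, B, C.
F# (6/4): F#, B, D#.
B (6/4): B, E#, G#.

E#, G#, B, C | F#, B, D# | B, E#, G#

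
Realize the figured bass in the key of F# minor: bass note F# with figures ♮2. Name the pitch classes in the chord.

F#, G, B, D

The written figures ♮2 are shorthand for 6/4/2: the 6/4 are implied.
A second above F# in this key is G#, made natural (G) by the ♮ figure.
A fourth above F# in this key is B.
A sixth above F# in this key is D.
Together with the bass F#, this spells G major seventh in third inversion.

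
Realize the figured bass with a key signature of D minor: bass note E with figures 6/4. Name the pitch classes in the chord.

E, A, C

A fourth above E in this key is A.
A sixth above E in this key is C.
Together with the bass E, this spells A minor in second inversion.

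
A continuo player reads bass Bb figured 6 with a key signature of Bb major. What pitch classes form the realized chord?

The written figures 6 are shorthand for 6/3: the 3 is implied.
A third above Bb in this key is D.
A sixth above Bb in this key is G.
Together with the bass Bb, this spells G minor in first inversion.

Bb, D, G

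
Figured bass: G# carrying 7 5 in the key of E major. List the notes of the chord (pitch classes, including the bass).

G#, B, D#, F#

The written figures 7 5 are shorthand for 7/5/3: the 3 is implied.
A third above G# in this key is B.
A fifth above G# in this key is D#.
A seventh above G# in this key is F#.
Together with the bass G#, this spells G# minor seventh in root position.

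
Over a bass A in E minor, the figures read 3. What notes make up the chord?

A, C, E

The written figures 3 are shorthand for 5/3: the 5 is implied.
A third above A in this key is C.
A fifth above A in this key is E.
Together with the bass A, this spells A minor in root position.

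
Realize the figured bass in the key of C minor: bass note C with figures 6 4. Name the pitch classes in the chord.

C, F, Ab

A fourth above C in this key is F.
A sixth above C in this key is Ab.
Together with the bass C, this spells F minor in second inversion.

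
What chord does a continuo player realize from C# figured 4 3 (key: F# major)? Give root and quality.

The figures 4 3 indicate a seventh chord in second inversion.
In second inversion the root lies a fourth above the bass: a fourth above C# in F# major is F#.
The chord tones are C#, E#, F#, A#, giving F# major seventh.

F# major seventh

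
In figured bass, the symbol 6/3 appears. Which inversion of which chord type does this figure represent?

Intervals of 6/3 above the bass form a triad; the bass is the third, so this is first inversion.

triad, first inversion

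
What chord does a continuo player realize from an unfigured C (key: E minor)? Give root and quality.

C major

An unfigured bass indicates a triad in root position.
In root position the bass is the root, so the root is C.
The chord tones are C, E, G, giving C major.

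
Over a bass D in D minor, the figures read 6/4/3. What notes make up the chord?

A third above D in this key is F.
A fourth above D in this key is G.
A sixth above D in this key is Bb.
Together with the bass D, this spells G minor seventh in second inversion.

D, F, G, Bb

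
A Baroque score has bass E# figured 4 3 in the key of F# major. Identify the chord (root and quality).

The figures 4 3 indicate a seventh chord in second inversion.
In second inversion the root lies a fourth above the bass: a fourth above E# in F# major is A#.
The chord tones are E#, G#, A#, C#, giving A# minor seventh.

A# minor seventh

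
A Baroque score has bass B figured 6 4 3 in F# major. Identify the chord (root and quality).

E# half-diminished seventh

The figures 6 4 3 indicate a seventh chord in second inversion.
In second inversion the root lies a fourth above the bass: a fourth above B in F# major is E#.
The chord tones are B, D#, E#, G#, giving E# half-diminished seventh.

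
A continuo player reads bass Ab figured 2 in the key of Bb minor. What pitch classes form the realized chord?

The written figures 2 are shorthand for 6/4/2: the 6/4 are implied.
A second above Ab in this key is Bb.
A fourth above Ab in this key is Db.
A sixth above Ab in this key is F.
Together with the bass Ab, this spells Bb minor seventh in third inversion.

Ab, Bb, Db, F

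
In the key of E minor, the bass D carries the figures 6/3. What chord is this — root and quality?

The figures 6/3 indicate a triad in first inversion.
In first inversion the root lies a sixth above the bass: a sixth above D in E minor is B.
The chord tones are D, F#, B, giving B minor.

B minor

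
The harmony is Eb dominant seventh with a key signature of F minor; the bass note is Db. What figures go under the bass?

Db is the seventh of Eb dominant seventh, so the chord is in third inversion.
A seventh chord in third inversion is figured 6/4/2, conventionally abbreviated 4/2.

4/2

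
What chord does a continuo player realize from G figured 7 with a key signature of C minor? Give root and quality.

G minor seventh

The figures 7 indicate a seventh chord in root position.
In root position the bass is the root, so the root is G.
The chord tones are G, Bb, D, F, giving G minor seventh.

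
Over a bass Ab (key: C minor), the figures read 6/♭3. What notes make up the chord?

A third above Ab in this key is C, lowered to Cb by the flat.
A sixth above Ab in this key is F.
Together with the bass Ab, this spells F diminished in first inversion.

Ab, Cb, F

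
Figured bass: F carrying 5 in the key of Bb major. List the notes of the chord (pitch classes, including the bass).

The written figures 5 are shorthand for 5/3: the 3 is implied.
A third above F in this key is A.
A fifth above F in this key is C.
Together with the bass F, this spells F major in root position.

F, A, C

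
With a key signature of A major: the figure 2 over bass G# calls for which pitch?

Counting 1 letter step above G# lands on A; in A major, that letter is A.

A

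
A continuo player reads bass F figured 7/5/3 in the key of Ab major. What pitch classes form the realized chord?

F, Ab, C, Eb

A third above F in this key is Ab.
A fifth above F in this key is C.
A seventh above F in this key is Eb.
Together with the bass F, this spells F minor seventh in root position.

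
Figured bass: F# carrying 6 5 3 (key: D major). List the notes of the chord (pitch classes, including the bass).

A third above F# in this key is A.
A fifth above F# in this key is C#.
A sixth above F# in this key is D.
Together with the bass F#, this spells D major seventh in first inversion.

F#, A, C#, D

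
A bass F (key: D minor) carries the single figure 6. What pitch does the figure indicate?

D

Counting 5 letter steps above F lands on D; in D minor, that letter is D.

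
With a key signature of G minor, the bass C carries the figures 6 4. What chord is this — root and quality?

F major

The figures 6 4 indicate a triad in second inversion.
In second inversion the root lies a fourth above the bass: a fourth above C in G minor is F.
The chord tones are C, F, A, giving F major.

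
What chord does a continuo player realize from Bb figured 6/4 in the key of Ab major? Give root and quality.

Eb major

The figures 6/4 indicate a triad in second inversion.
In second inversion the root lies a fourth above the bass: a fourth above Bb in Ab major is Eb.
The chord tones are Bb, Eb, G, giving Eb major.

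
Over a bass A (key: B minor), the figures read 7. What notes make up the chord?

The written figures 7 are shorthand for 7/5/3: the 5/3 are implied.
A third above A in this key is C#.
A fifth above A in this key is E.
A seventh above A in this key is G.
Together with the bass A, this spells A dominant seventh in root position.

A, C#, E, G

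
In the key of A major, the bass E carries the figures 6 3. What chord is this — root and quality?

The figures 6 3 indicate a triad in first inversion.
In first inversion the root lies a sixth above the bass: a sixth above E in A major is C#.
The chord tones are E, G#, C#, giving C# minor.

C# minor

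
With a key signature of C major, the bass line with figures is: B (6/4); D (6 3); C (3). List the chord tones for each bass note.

B (6/4): B, E, G.
D (6/3): D, F, B.
C (5/3): C, E, G.

B, E, G | D, F, B | C, E, G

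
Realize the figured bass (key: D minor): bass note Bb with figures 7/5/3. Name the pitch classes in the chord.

Bb, D, F, A

A third above Bb in this key is D.
A fifth above Bb in this key is F.
A seventh above Bb in this key is A.
Together with the bass Bb, this spells Bb major seventh in root position.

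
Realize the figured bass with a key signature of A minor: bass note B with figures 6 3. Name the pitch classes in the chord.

B, D, G

A third above B in this key is D.
A sixth above B in this key is G.
Together with the bass B, this spells G major in first inversion.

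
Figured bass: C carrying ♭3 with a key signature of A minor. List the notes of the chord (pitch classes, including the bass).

C, Eb, G

The written figures ♭3 are shorthand for 5/3: the 5 is implied.
A third above C in this key is E, lowered to Eb by the flat.
A fifth above C in this key is G.
Together with the bass C, this spells C minor in root position.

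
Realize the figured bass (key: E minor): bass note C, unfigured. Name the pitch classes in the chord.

An unfigured bass implies 5/3.
A third above C in this key is E.
A fifth above C in this key is G.
Together with the bass C, this spells C major in root position.

C, E, G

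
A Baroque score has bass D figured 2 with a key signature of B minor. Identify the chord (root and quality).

E minor seventh

The figures 2 indicate a seventh chord in third inversion.
In third inversion the root lies a second above the bass: a second above D in B minor is E.
The chord tones are D, E, G, B, giving E minor seventh.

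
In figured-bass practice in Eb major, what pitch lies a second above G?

Ab

Counting 1 letter step above G lands on A; in Eb major, that letter is Ab.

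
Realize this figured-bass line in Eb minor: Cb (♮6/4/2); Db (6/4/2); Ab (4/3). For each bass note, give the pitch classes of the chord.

Cb (♮6/4/2): Cb, Db, F, A.
Db (6/4/2): Db, Eb, Gb, Bb.
Ab (6/4/3): Ab, Cb, Db, F.

Cb, Db, F, A | Db, Eb, Gb, Bb | Ab, Cb, Db, F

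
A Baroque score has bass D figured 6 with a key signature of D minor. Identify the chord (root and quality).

The figures 6 indicate a triad in first inversion.
In first inversion the root lies a sixth above the bass: a sixth above D in D minor is Bb.
The chord tones are D, F, Bb, giving Bb major.

Bb major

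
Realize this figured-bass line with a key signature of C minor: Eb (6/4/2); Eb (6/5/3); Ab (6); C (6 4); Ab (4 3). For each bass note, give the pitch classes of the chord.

Eb, F, Ab, C | Eb, G, Bb, C | Ab, C, F | C, F, Ab | Ab, C, D, F

Eb (6/4/2): Eb, F, Ab, C.
Eb (6/5/3): Eb, G, Bb, C.
Ab (6/3): Ab, C, F.
C (6/4): C, F, Ab.
Ab (6/4/3): Ab, C, D, F.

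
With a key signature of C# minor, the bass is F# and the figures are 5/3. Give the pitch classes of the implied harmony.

A third above F# in this key is A.
A fifth above F# in this key is C#.
Together with the bass F#, this spells F# minor in root position.

F#, A, C#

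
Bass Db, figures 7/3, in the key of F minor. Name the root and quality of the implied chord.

Db major seventh

The figures 7/3 indicate a seventh chord in root position.
In root position the bass is the root, so the root is Db.
The chord tones are Db, F, Ab, C, giving Db major seventh.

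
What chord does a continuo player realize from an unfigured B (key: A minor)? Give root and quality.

B diminished

An unfigured bass indicates a triad in root position.
In root position the bass is the root, so the root is B.
The chord tones are B, D, F, giving B diminished.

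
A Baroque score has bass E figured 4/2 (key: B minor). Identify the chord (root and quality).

F# minor seventh

The figures 4/2 indicate a seventh chord in third inversion.
In third inversion the root lies a second above the bass: a second above E in B minor is F#.
The chord tones are E, F#, A, C#, giving F# minor seventh.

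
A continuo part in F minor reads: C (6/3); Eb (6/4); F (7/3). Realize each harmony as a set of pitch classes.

C, Eb, Ab | Eb, Ab, C | F, Ab, C, Eb

C (6/3): C, Eb, Ab.
Eb (6/4): Eb, Ab, C.
F (7/5/3): F, Ab, C, Eb.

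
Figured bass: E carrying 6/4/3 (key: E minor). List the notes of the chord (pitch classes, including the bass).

E, G, A, C

A third above E in this key is G.
A fourth above E in this key is A.
A sixth above E in this key is C.
Together with the bass E, this spells A minor seventh in second inversion.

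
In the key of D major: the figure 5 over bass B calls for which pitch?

F#

Counting 4 letter steps above B lands on F; in D major, that letter is F#.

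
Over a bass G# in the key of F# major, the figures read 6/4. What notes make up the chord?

G#, C#, E#

A fourth above G# in this key is C#.
A sixth above G# in this key is E#.
Together with the bass G#, this spells C# major in second inversion.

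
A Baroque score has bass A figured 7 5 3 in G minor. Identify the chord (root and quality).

A half-diminished seventh

The figures 7 5 3 indicate a seventh chord in root position.
In root position the bass is the root, so the root is A.
The chord tones are A, C, Eb, G, giving A half-diminished seventh.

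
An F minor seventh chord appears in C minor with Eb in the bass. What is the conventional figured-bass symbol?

Eb is the seventh of F minor seventh, so the chord is in third inversion.
A seventh chord in third inversion is figured 6/4/2, conventionally abbreviated 4/2.

4/2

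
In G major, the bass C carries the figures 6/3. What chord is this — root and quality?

A minor

The figures 6/3 indicate a triad in first inversion.
In first inversion the root lies a sixth above the bass: a sixth above C in G major is A.
The chord tones are C, E, A, giving A minor.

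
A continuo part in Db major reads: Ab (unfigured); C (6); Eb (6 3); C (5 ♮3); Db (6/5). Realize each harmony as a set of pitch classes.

Ab, C, Eb | C, Eb, Ab | Eb, Gb, C | C, E, Gb | Db, F, Ab, Bb

Ab (5/3): Ab, C, Eb.
C (6/3): C, Eb, Ab.
Eb (6/3): Eb, Gb, C.
C (5/♮3): C, E, Gb.
Db (6/5/3): Db, F, Ab, Bb.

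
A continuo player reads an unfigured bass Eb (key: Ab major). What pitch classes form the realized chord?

Eb, G, Bb

An unfigured bass implies 5/3.
A third above Eb in this key is G.
A fifth above Eb in this key is Bb.
Together with the bass Eb, this spells Eb major in root position.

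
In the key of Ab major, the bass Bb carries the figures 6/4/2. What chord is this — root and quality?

The figures 6/4/2 indicate a seventh chord in third inversion.
In third inversion the root lies a second above the bass: a second above Bb in Ab major is C.
The chord tones are Bb, C, Eb, G, giving C minor seventh.

C minor seventh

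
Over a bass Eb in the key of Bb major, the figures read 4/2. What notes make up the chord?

Eb, F, A, C

The written figures 4/2 are shorthand for 6/4/2: the 6 is implied.
A second above Eb in this key is F.
A fourth above Eb in this key is A.
A sixth above Eb in this key is C.
Together with the bass Eb, this spells F dominant seventh in third inversion.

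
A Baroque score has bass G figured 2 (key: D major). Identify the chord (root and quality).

A dominant seventh

The figures 2 indicate a seventh chord in third inversion.
In third inversion the root lies a second above the bass: a second above G in D major is A.
The chord tones are G, A, C#, E, giving A dominant seventh.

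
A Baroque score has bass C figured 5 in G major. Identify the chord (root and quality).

The figures 5 indicate a triad in root position.
In root position the bass is the root, so the root is C.
The chord tones are C, E, G, giving C major.

C major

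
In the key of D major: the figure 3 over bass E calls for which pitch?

G

Counting 2 letter steps above E lands on G; in D major, that letter is G.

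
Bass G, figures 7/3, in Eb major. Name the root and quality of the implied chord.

The figures 7/3 indicate a seventh chord in root position.
In root position the bass is the root, so the root is G.
The chord tones are G, Bb, D, F, giving G minor seventh.

G minor seventh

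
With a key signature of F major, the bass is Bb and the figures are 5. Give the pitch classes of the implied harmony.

Bb, D, F

The written figures 5 are shorthand for 5/3: the 3 is implied.
A third above Bb in this key is D.
A fifth above Bb in this key is F.
Together with the bass Bb, this spells Bb major in root position.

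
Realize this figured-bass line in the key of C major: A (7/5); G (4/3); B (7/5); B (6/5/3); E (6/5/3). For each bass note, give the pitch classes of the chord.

A (7/5/3): A, C, E, G.
G (6/4/3): G, B, C, E.
B (7/5/3): B, D, F, A.
B (6/5/3): B, D, F, G.
E (6/5/3): E, G, B, C.

A, C, E, G | G, B, C, E | B, D, F, A | B, D, F, G | E, G, B, C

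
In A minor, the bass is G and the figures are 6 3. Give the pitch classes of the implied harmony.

G, B, E

A third above G in this key is B.
A sixth above G in this key is E.
Together with the bass G, this spells E minor in first inversion.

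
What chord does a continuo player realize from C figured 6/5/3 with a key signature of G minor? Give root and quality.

The figures 6/5/3 indicate a seventh chord in first inversion.
In first inversion the root lies a sixth above the bass: a sixth above C in G minor is A.
The chord tones are C, Eb, G, A, giving A half-diminished seventh.

A half-diminished seventh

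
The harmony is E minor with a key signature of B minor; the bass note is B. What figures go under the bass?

B is the fifth of E minor, so the chord is in second inversion.
A triad in second inversion is figured 6/4, conventionally abbreviated 6/4.

6/4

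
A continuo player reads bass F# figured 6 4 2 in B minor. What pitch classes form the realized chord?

F#, G, B, D

A second above F# in this key is G.
A fourth above F# in this key is B.
A sixth above F# in this key is D.
Together with the bass F#, this spells G major seventh in third inversion.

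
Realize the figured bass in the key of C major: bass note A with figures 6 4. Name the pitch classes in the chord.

A, D, F

A fourth above A in this key is D.
A sixth above A in this key is F.
Together with the bass A, this spells D minor in second inversion.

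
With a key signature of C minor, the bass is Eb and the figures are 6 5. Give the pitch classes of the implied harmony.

Eb, G, Bb, C

The written figures 6 5 are shorthand for 6/5/3: the 3 is implied.
A third above Eb in this key is G.
A fifth above Eb in this key is Bb.
A sixth above Eb in this key is C.
Together with the bass Eb, this spells C minor seventh in first inversion.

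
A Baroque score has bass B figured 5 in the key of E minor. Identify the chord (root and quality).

B minor

The figures 5 indicate a triad in root position.
In root position the bass is the root, so the root is B.
The chord tones are B, D, F#, giving B minor.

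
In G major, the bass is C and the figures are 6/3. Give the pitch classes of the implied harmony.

A third above C in this key is E.
A sixth above C in this key is A.
Together with the bass C, this spells A minor in first inversion.

C, E, A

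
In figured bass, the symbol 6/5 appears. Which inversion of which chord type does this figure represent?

6/5 is shorthand for 6/5/3.
Intervals of 6/5/3 above the bass form a seventh chord; the bass is the third, so this is first inversion.

seventh chord, first inversion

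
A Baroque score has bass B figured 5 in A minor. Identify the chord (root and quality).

B diminished

The figures 5 indicate a triad in root position.
In root position the bass is the root, so the root is B.
The chord tones are B, D, F, giving B diminished.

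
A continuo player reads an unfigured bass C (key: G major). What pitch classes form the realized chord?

An unfigured bass implies 5/3.
A third above C in this key is E.
A fifth above C in this key is G.
Together with the bass C, this spells C major in root position.

C, E, G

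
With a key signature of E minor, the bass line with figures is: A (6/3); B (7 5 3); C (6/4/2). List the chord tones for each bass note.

A (6/3): A, C, F#.
B (7/5/3): B, D, F#, A.
C (6/4/2): C, D, F#, A.

A, C, F# | B, D, F#, A | C, D, F#, A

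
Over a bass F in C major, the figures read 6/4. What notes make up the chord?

A fourth above F in this key is B.
A sixth above F in this key is D.
Together with the bass F, this spells B diminished in second inversion.

F, B, D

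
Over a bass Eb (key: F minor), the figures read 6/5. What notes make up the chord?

The written figures 6/5 are shorthand for 6/5/3: the 3 is implied.
A third above Eb in this key is G.
A fifth above Eb in this key is Bb.
A sixth above Eb in this key is C.
Together with the bass Eb, this spells C minor seventh in first inversion.

Eb, G, Bb, C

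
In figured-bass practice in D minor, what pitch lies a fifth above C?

Counting 4 letter steps above C lands on G; in D minor, that letter is G.

G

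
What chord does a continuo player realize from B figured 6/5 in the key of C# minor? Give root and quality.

The figures 6/5 indicate a seventh chord in first inversion.
In first inversion the root lies a sixth above the bass: a sixth above B in C# minor is G#.
The chord tones are B, D#, F#, G#, giving G# minor seventh.

G# minor seventh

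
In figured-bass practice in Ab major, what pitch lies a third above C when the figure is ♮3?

E

Counting 2 letter steps above C lands on E; in Ab major, that letter is Eb.
The ♮3 figure makes it natural, giving E.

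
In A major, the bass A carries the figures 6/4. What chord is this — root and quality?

D major

The figures 6/4 indicate a triad in second inversion.
In second inversion the root lies a fourth above the bass: a fourth above A in A major is D.
The chord tones are A, D, F#, giving D major.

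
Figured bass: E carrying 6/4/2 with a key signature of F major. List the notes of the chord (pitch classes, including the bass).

A second above E in this key is F.
A fourth above E in this key is A.
A sixth above E in this key is C.
Together with the bass E, this spells F major seventh in third inversion.

E, F, A, C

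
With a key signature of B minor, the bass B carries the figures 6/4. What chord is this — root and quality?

E minor

The figures 6/4 indicate a triad in second inversion.
In second inversion the root lies a fourth above the bass: a fourth above B in B minor is E.
The chord tones are B, E, G, giving E minor.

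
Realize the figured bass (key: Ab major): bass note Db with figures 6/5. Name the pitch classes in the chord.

Db, F, Ab, Bb

The written figures 6/5 are shorthand for 6/5/3: the 3 is implied.
A third above Db in this key is F.
A fifth above Db in this key is Ab.
A sixth above Db in this key is Bb.
Together with the bass Db, this spells Bb minor seventh in first inversion.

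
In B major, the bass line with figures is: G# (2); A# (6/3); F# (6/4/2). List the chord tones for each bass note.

G# (6/4/2): G#, A#, C#, E.
A# (6/3): A#, C#, F#.
F# (6/4/2): F#, G#, B, D#.

G#, A#, C#, E | A#, C#, F# | F#, G#, B, D#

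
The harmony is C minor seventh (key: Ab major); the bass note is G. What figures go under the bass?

4/3

G is the fifth of C minor seventh, so the chord is in second inversion.
A seventh chord in second inversion is figured 6/4/3, conventionally abbreviated 4/3.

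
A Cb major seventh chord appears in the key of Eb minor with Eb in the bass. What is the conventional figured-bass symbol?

Eb is the third of Cb major seventh, so the chord is in first inversion.
A seventh chord in first inversion is figured 6/5/3, conventionally abbreviated 6/5.

6/5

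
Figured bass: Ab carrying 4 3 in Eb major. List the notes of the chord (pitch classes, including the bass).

Ab, C, D, F

The written figures 4 3 are shorthand for 6/4/3: the 6 is implied.
A third above Ab in this key is C.
A fourth above Ab in this key is D.
A sixth above Ab in this key is F.
Together with the bass Ab, this spells D half-diminished seventh in second inversion.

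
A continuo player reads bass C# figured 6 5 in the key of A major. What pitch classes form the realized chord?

C#, E, G#, A

The written figures 6 5 are shorthand for 6/5/3: the 3 is implied.
A third above C# in this key is E.
A fifth above C# in this key is G#.
A sixth above C# in this key is A.
Together with the bass C#, this spells A major seventh in first inversion.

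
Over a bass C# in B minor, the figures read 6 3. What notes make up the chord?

A third above C# in this key is E.
A sixth above C# in this key is A.
Together with the bass C#, this spells A major in first inversion.

C#, E, A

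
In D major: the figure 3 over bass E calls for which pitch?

G

Counting 2 letter steps above E lands on G; in D major, that letter is G.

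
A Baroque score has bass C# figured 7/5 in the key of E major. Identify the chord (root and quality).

C# minor seventh

The figures 7/5 indicate a seventh chord in root position.
In root position the bass is the root, so the root is C#.
The chord tones are C#, E, G#, B, giving C# minor seventh.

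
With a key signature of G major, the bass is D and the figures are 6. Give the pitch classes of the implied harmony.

The written figures 6 are shorthand for 6/3: the 3 is implied.
A third above D in this key is F#.
A sixth above D in this key is B.
Together with the bass D, this spells B minor in first inversion.

D, F#, B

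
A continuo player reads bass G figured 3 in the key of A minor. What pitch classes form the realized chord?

The written figures 3 are shorthand for 5/3: the 5 is implied.
A third above G in this key is B.
A fifth above G in this key is D.
Together with the bass G, this spells G major in root position.

G, B, D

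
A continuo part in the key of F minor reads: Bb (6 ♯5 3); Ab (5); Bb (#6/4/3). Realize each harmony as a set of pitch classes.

Bb (6/#5/3): Bb, Db, F#, G.
Ab (5/3): Ab, C, Eb.
Bb (#6/4/3): Bb, Db, Eb, G#.

Bb, Db, F#, G | Ab, C, Eb | Bb, Db, Eb, G#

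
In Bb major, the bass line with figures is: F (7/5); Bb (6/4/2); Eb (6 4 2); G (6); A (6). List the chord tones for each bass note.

F, A, C, Eb | Bb, C, Eb, G | Eb, F, A, C | G, Bb, Eb | A, C, F

F (7/5/3): F, A, C, Eb.
Bb (6/4/2): Bb, C, Eb, G.
Eb (6/4/2): Eb, F, A, C.
G (6/3): G, Bb, Eb.
A (6/3): A, C, F.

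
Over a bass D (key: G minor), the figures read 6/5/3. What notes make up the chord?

A third above D in this key is F.
A fifth above D in this key is A.
A sixth above D in this key is Bb.
Together with the bass D, this spells Bb major seventh in first inversion.

D, F, A, Bb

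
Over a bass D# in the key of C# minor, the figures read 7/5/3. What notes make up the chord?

D#, F#, A, C#

A third above D# in this key is F#.
A fifth above D# in this key is A.
A seventh above D# in this key is C#.
Together with the bass D#, this spells D# half-diminished seventh in root position.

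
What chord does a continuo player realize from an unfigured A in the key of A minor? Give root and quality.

An unfigured bass indicates a triad in root position.
In root position the bass is the root, so the root is A.
The chord tones are A, C, E, giving A minor.

A minor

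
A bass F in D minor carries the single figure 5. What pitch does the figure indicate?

Counting 4 letter steps above F lands on C; in D minor, that letter is C.

C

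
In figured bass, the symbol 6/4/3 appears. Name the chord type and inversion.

seventh chord, second inversion

Intervals of 6/4/3 above the bass form a seventh chord; the bass is the fifth, so this is second inversion.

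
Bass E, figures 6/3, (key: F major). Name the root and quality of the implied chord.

C major

The figures 6/3 indicate a triad in first inversion.
In first inversion the root lies a sixth above the bass: a sixth above E in F major is C.
The chord tones are E, G, C, giving C major.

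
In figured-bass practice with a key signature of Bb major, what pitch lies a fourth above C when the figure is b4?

Counting 3 letter steps above C lands on F; in Bb major, that letter is F.
The b4 figure lowers it a semitone, giving Fb.

Fb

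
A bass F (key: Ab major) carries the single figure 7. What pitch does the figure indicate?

Eb

Counting 6 letter steps above F lands on E; in Ab major, that letter is Eb.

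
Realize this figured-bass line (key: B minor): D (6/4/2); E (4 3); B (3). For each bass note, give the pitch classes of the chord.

D, E, G, B | E, G, A, C# | B, D, F#

D (6/4/2): D, E, G, B.
E (6/4/3): E, G, A, C#.
B (5/3): B, D, F#.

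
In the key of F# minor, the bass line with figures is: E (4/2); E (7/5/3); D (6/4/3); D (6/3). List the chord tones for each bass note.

E (6/4/2): E, F#, A, C#.
E (7/5/3): E, G#, B, D.
D (6/4/3): D, F#, G#, B.
D (6/3): D, F#, B.

E, F#, A, C# | E, G#, B, D | D, F#, G#, B | D, F#, B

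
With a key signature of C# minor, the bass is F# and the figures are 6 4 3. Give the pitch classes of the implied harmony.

A third above F# in this key is A.
A fourth above F# in this key is B.
A sixth above F# in this key is D#.
Together with the bass F#, this spells B dominant seventh in second inversion.

F#, A, B, D#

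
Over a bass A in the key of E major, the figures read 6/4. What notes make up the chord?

A, D#, F#

A fourth above A in this key is D#.
A sixth above A in this key is F#.
Together with the bass A, this spells D# diminished in second inversion.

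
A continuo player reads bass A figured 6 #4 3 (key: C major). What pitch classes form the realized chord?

A third above A in this key is C.
A fourth above A in this key is D, raised to D# by the sharp.
A sixth above A in this key is F.

A, C, D#, F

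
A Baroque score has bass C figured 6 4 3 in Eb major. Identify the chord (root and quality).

The figures 6 4 3 indicate a seventh chord in second inversion.
In second inversion the root lies a fourth above the bass: a fourth above C in Eb major is F.
The chord tones are C, Eb, F, Ab, giving F minor seventh.

F minor seventh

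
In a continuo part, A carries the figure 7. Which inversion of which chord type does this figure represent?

seventh chord, root position

7 is shorthand for 7/5/3.
Intervals of 7/5/3 above the bass form a seventh chord; the bass is the root, so this is root position.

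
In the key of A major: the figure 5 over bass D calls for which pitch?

Counting 4 letter steps above D lands on A; in A major, that letter is A.

A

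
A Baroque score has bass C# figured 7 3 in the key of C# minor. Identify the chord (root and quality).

The figures 7 3 indicate a seventh chord in root position.
In root position the bass is the root, so the root is C#.
The chord tones are C#, E, G#, B, giving C# minor seventh.

C# minor seventh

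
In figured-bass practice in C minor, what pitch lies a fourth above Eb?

Ab

Counting 3 letter steps above Eb lands on A; in C minor, that letter is Ab.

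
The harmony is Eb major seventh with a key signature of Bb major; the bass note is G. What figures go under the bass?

6/5

G is the third of Eb major seventh, so the chord is in first inversion.
A seventh chord in first inversion is figured 6/5/3, conventionally abbreviated 6/5.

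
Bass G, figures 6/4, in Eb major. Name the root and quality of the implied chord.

The figures 6/4 indicate a triad in second inversion.
In second inversion the root lies a fourth above the bass: a fourth above G in Eb major is C.
The chord tones are G, C, Eb, giving C minor.

C minor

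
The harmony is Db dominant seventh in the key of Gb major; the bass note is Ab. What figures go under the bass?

Ab is the fifth of Db dominant seventh, so the chord is in second inversion.
A seventh chord in second inversion is figured 6/4/3, conventionally abbreviated 4/3.

4/3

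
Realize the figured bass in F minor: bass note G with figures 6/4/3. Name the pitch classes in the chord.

A third above G in this key is Bb.
A fourth above G in this key is C.
A sixth above G in this key is Eb.
Together with the bass G, this spells C minor seventh in second inversion.

G, Bb, C, Eb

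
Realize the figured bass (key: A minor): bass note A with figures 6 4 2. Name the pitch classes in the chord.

A second above A in this key is B.
A fourth above A in this key is D.
A sixth above A in this key is F.
Together with the bass A, this spells B half-diminished seventh in third inversion.

A, B, D, F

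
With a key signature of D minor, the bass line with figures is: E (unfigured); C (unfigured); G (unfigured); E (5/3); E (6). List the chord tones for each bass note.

E (5/3): E, G, Bb.
C (5/3): C, E, G.
G (5/3): G, Bb, D.
E (5/3): E, G, Bb.
E (6/3): E, G, C.

E, G, Bb | C, E, G | G, Bb, D | E, G, Bb | E, G, C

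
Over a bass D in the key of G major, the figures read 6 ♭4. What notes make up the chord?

D, Gb, B

A fourth above D in this key is G, lowered to Gb by the flat.
A sixth above D in this key is B.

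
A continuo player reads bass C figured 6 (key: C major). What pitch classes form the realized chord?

The written figures 6 are shorthand for 6/3: the 3 is implied.
A third above C in this key is E.
A sixth above C in this key is A.
Together with the bass C, this spells A minor in first inversion.

C, E, A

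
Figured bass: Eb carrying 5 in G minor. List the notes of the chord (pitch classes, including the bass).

Eb, G, Bb

The written figures 5 are shorthand for 5/3: the 3 is implied.
A third above Eb in this key is G.
A fifth above Eb in this key is Bb.
Together with the bass Eb, this spells Eb major in root position.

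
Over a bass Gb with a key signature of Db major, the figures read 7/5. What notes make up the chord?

Gb, Bb, Db, F

The written figures 7/5 are shorthand for 7/5/3: the 3 is implied.
A third above Gb in this key is Bb.
A fifth above Gb in this key is Db.
A seventh above Gb in this key is F.
Together with the bass Gb, this spells Gb major seventh in root position.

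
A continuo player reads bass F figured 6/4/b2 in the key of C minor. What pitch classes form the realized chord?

F, Gb, Bb, D

A second above F in this key is G, lowered to Gb by the flat.
A fourth above F in this key is Bb.
A sixth above F in this key is D.
Together with the bass F, this spells Gb augmented major seventh in third inversion.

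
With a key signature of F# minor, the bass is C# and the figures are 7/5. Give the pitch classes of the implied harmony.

C#, E, G#, B

The written figures 7/5 are shorthand for 7/5/3: the 3 is implied.
A third above C# in this key is E.
A fifth above C# in this key is G#.
A seventh above C# in this key is B.
Together with the bass C#, this spells C# minor seventh in root position.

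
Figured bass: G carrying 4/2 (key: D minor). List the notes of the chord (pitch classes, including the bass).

G, A, C, E

The written figures 4/2 are shorthand for 6/4/2: the 6 is implied.
A second above G in this key is A.
A fourth above G in this key is C.
A sixth above G in this key is E.
Together with the bass G, this spells A minor seventh in third inversion.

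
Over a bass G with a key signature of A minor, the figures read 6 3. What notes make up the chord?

G, B, E

A third above G in this key is B.
A sixth above G in this key is E.
Together with the bass G, this spells E minor in first inversion.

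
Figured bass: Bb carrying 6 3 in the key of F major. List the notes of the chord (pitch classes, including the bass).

A third above Bb in this key is D.
A sixth above Bb in this key is G.
Together with the bass Bb, this spells G minor in first inversion.

Bb, D, G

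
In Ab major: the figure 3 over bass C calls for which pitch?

Counting 2 letter steps above C lands on E; in Ab major, that letter is Eb.

Eb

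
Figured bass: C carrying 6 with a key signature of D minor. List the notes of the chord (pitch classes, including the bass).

The written figures 6 are shorthand for 6/3: the 3 is implied.
A third above C in this key is E.
A sixth above C in this key is A.
Together with the bass C, this spells A minor in first inversion.

C, E, A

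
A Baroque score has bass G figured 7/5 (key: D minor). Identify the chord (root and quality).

G minor seventh

The figures 7/5 indicate a seventh chord in root position.
In root position the bass is the root, so the root is G.
The chord tones are G, Bb, D, F, giving G minor seventh.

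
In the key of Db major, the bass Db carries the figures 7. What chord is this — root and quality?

The figures 7 indicate a seventh chord in root position.
In root position the bass is the root, so the root is Db.
The chord tones are Db, F, Ab, C, giving Db major seventh.

Db major seventh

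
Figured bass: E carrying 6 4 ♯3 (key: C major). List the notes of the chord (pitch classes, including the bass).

A third above E in this key is G, raised to G# by the sharp.
A fourth above E in this key is A.
A sixth above E in this key is C.
Together with the bass E, this spells A minor-major seventh in second inversion.

E, G#, A, C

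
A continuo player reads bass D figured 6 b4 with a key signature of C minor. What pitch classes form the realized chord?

D, Gb, Bb

A fourth above D in this key is G, lowered to Gb by the flat.
A sixth above D in this key is Bb.
Together with the bass D, this spells Gb augmented in second inversion.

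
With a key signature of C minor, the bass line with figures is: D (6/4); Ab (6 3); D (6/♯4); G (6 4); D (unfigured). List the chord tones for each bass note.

D (6/4): D, G, Bb.
Ab (6/3): Ab, C, F.
D (6/#4): D, G#, Bb.
G (6/4): G, C, Eb.
D (5/3): D, F, Ab.

D, G, Bb | Ab, C, F | D, G#, Bb | G, C, Eb | D, F, Ab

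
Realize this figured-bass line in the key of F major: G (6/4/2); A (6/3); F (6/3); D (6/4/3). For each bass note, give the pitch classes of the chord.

G, A, C, E | A, C, F | F, A, D | D, F, G, Bb

G (6/4/2): G, A, C, E.
A (6/3): A, C, F.
F (6/3): F, A, D.
D (6/4/3): D, F, G, Bb.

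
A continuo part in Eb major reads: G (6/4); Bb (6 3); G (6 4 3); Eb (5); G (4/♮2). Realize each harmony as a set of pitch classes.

G, C, Eb | Bb, D, G | G, Bb, C, Eb | Eb, G, Bb | G, A, C, Eb

G (6/4): G, C, Eb.
Bb (6/3): Bb, D, G.
G (6/4/3): G, Bb, C, Eb.
Eb (5/3): Eb, G, Bb.
G (6/4/♮2): G, A, C, Eb.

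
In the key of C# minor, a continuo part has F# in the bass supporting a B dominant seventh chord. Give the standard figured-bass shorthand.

F# is the fifth of B dominant seventh, so the chord is in second inversion.
A seventh chord in second inversion is figured 6/4/3, conventionally abbreviated 4/3.

4/3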